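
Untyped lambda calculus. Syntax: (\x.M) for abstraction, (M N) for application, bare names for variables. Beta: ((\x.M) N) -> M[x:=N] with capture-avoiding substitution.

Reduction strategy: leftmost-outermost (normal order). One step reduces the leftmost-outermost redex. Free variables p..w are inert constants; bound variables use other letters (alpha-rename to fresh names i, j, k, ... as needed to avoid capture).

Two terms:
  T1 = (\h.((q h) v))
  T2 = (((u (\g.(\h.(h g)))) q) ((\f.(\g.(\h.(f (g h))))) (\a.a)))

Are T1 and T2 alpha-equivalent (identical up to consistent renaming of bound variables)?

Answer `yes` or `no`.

Term 1: (\h.((q h) v))
Term 2: (((u (\g.(\h.(h g)))) q) ((\f.(\g.(\h.(f (g h))))) (\a.a)))
Alpha-equivalence: compare structure up to binder renaming.
Result: False

Answer: no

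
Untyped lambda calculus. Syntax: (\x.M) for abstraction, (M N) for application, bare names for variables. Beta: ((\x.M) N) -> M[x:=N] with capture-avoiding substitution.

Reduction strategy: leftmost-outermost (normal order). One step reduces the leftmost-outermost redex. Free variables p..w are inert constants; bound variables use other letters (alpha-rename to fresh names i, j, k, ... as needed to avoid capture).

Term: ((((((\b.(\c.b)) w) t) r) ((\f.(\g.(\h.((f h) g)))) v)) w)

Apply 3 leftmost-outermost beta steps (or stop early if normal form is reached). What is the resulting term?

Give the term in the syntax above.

Answer: (((w r) (\g.(\h.((v h) g)))) w)

Derivation:
Step 0: ((((((\b.(\c.b)) w) t) r) ((\f.(\g.(\h.((f h) g)))) v)) w)
Step 1: (((((\c.w) t) r) ((\f.(\g.(\h.((f h) g)))) v)) w)
Step 2: (((w r) ((\f.(\g.(\h.((f h) g)))) v)) w)
Step 3: (((w r) (\g.(\h.((v h) g)))) w)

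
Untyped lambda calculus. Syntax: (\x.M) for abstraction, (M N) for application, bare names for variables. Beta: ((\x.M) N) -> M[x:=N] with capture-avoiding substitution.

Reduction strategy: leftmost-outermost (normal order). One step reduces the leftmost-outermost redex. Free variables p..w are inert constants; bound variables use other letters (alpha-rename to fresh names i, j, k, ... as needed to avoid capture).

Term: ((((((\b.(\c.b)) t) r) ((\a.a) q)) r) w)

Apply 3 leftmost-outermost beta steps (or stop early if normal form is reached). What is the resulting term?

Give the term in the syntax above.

Step 0: ((((((\b.(\c.b)) t) r) ((\a.a) q)) r) w)
Step 1: (((((\c.t) r) ((\a.a) q)) r) w)
Step 2: (((t ((\a.a) q)) r) w)
Step 3: (((t q) r) w)

Answer: (((t q) r) w)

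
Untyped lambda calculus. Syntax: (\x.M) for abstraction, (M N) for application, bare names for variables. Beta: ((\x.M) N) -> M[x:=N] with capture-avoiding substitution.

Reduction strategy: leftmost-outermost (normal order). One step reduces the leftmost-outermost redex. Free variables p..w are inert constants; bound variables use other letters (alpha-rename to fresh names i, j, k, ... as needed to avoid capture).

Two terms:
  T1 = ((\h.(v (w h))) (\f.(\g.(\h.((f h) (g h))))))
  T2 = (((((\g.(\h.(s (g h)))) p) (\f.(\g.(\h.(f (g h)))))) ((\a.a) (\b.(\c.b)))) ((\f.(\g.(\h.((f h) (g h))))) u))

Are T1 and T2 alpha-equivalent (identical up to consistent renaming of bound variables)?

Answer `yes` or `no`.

Term 1: ((\h.(v (w h))) (\f.(\g.(\h.((f h) (g h))))))
Term 2: (((((\g.(\h.(s (g h)))) p) (\f.(\g.(\h.(f (g h)))))) ((\a.a) (\b.(\c.b)))) ((\f.(\g.(\h.((f h) (g h))))) u))
Alpha-equivalence: compare structure up to binder renaming.
Result: False

Answer: no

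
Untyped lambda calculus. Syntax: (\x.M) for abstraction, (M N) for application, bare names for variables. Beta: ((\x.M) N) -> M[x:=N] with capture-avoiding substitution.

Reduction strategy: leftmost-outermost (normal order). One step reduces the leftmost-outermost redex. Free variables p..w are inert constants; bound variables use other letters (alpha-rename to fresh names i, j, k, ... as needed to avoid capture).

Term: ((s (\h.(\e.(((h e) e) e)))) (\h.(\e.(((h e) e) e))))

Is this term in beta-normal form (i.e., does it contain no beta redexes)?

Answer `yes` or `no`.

Answer: yes

Derivation:
Term: ((s (\h.(\e.(((h e) e) e)))) (\h.(\e.(((h e) e) e))))
No beta redexes found.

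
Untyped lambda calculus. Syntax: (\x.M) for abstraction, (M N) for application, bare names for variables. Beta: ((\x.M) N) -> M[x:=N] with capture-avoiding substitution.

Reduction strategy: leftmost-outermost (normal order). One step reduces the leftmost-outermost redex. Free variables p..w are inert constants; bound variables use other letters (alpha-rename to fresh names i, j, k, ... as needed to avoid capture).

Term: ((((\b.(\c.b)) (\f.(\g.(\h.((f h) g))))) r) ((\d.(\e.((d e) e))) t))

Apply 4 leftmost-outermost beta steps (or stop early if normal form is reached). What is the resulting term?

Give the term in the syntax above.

Step 0: ((((\b.(\c.b)) (\f.(\g.(\h.((f h) g))))) r) ((\d.(\e.((d e) e))) t))
Step 1: (((\c.(\f.(\g.(\h.((f h) g))))) r) ((\d.(\e.((d e) e))) t))
Step 2: ((\f.(\g.(\h.((f h) g)))) ((\d.(\e.((d e) e))) t))
Step 3: (\g.(\h.((((\d.(\e.((d e) e))) t) h) g)))
Step 4: (\g.(\h.(((\e.((t e) e)) h) g)))

Answer: (\g.(\h.(((\e.((t e) e)) h) g)))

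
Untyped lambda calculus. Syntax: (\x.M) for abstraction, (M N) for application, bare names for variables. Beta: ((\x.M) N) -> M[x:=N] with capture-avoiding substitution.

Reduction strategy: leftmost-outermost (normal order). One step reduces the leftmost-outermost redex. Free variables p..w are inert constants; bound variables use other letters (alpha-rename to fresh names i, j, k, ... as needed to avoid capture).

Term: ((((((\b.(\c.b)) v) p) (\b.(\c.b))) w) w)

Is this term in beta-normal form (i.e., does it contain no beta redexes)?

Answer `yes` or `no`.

Answer: no

Derivation:
Term: ((((((\b.(\c.b)) v) p) (\b.(\c.b))) w) w)
Found 1 beta redex(es).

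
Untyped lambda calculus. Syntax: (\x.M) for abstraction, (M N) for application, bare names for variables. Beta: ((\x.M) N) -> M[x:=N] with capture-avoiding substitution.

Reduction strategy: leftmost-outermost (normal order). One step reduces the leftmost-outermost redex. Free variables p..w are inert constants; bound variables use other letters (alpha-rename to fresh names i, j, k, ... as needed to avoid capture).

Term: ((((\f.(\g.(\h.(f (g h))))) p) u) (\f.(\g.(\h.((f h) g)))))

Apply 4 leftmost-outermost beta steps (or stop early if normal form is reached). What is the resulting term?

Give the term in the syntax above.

Answer: (p (u (\f.(\g.(\h.((f h) g))))))

Derivation:
Step 0: ((((\f.(\g.(\h.(f (g h))))) p) u) (\f.(\g.(\h.((f h) g)))))
Step 1: (((\g.(\h.(p (g h)))) u) (\f.(\g.(\h.((f h) g)))))
Step 2: ((\h.(p (u h))) (\f.(\g.(\h.((f h) g)))))
Step 3: (p (u (\f.(\g.(\h.((f h) g))))))
Step 4: (normal form reached)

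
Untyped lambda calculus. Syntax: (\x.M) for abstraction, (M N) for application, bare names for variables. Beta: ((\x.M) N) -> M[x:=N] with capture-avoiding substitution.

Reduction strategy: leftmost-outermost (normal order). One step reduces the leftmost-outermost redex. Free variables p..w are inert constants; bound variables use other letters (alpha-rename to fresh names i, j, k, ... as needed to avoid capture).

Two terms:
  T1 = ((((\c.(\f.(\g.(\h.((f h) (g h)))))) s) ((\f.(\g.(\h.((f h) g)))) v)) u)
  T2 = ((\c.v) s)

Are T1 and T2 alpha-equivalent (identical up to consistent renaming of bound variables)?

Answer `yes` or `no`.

Answer: no

Derivation:
Term 1: ((((\c.(\f.(\g.(\h.((f h) (g h)))))) s) ((\f.(\g.(\h.((f h) g)))) v)) u)
Term 2: ((\c.v) s)
Alpha-equivalence: compare structure up to binder renaming.
Result: False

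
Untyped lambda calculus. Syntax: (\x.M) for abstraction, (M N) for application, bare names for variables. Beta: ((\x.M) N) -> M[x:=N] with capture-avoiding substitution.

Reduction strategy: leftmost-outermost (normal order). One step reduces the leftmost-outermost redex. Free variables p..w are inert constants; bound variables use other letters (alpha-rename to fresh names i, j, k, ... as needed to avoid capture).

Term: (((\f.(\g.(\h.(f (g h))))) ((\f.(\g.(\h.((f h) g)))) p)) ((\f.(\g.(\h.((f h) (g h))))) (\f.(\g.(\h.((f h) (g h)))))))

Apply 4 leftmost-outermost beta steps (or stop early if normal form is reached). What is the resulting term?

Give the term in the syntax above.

Step 0: (((\f.(\g.(\h.(f (g h))))) ((\f.(\g.(\h.((f h) g)))) p)) ((\f.(\g.(\h.((f h) (g h))))) (\f.(\g.(\h.((f h) (g h)))))))
Step 1: ((\g.(\h.(((\f.(\g.(\h.((f h) g)))) p) (g h)))) ((\f.(\g.(\h.((f h) (g h))))) (\f.(\g.(\h.((f h) (g h)))))))
Step 2: (\h.(((\f.(\g.(\h.((f h) g)))) p) (((\f.(\g.(\h.((f h) (g h))))) (\f.(\g.(\h.((f h) (g h)))))) h)))
Step 3: (\h.((\g.(\h.((p h) g))) (((\f.(\g.(\h.((f h) (g h))))) (\f.(\g.(\h.((f h) (g h)))))) h)))
Step 4: (\h.(\i.((p i) (((\f.(\g.(\h.((f h) (g h))))) (\f.(\g.(\h.((f h) (g h)))))) h))))

Answer: (\h.(\i.((p i) (((\f.(\g.(\h.((f h) (g h))))) (\f.(\g.(\h.((f h) (g h)))))) h))))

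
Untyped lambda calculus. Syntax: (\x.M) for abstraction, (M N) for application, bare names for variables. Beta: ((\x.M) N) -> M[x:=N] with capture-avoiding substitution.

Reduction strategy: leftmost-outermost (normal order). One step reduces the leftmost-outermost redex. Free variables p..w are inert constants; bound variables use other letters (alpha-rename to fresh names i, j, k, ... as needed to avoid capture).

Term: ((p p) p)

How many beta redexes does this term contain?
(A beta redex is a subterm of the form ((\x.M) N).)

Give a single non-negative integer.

Answer: 0

Derivation:
Term: ((p p) p)
  (no redexes)
Total redexes: 0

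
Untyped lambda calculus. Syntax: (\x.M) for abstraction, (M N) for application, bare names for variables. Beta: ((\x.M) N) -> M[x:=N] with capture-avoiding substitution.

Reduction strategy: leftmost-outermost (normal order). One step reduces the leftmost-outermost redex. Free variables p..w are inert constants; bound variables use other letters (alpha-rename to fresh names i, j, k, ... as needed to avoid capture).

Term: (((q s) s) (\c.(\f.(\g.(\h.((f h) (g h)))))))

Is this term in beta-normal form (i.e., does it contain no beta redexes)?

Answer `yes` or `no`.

Answer: yes

Derivation:
Term: (((q s) s) (\c.(\f.(\g.(\h.((f h) (g h)))))))
No beta redexes found.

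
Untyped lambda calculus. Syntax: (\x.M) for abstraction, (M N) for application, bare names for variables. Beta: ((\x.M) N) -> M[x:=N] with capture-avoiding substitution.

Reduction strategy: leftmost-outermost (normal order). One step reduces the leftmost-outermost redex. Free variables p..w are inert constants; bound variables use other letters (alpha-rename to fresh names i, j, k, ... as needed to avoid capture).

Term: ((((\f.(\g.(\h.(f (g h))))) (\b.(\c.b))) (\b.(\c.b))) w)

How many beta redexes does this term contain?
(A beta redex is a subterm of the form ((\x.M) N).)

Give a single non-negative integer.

Answer: 1

Derivation:
Term: ((((\f.(\g.(\h.(f (g h))))) (\b.(\c.b))) (\b.(\c.b))) w)
  Redex: ((\f.(\g.(\h.(f (g h))))) (\b.(\c.b)))
Total redexes: 1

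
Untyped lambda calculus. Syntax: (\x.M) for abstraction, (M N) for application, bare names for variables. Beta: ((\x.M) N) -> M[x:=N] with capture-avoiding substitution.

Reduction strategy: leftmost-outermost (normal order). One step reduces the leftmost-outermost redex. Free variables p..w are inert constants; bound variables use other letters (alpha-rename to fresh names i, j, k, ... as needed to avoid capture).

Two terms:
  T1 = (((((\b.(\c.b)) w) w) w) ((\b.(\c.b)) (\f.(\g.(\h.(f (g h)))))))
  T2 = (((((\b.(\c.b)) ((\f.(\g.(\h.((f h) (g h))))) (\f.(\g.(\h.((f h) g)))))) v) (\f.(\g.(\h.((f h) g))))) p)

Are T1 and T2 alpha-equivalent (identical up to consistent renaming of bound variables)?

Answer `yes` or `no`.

Term 1: (((((\b.(\c.b)) w) w) w) ((\b.(\c.b)) (\f.(\g.(\h.(f (g h)))))))
Term 2: (((((\b.(\c.b)) ((\f.(\g.(\h.((f h) (g h))))) (\f.(\g.(\h.((f h) g)))))) v) (\f.(\g.(\h.((f h) g))))) p)
Alpha-equivalence: compare structure up to binder renaming.
Result: False

Answer: no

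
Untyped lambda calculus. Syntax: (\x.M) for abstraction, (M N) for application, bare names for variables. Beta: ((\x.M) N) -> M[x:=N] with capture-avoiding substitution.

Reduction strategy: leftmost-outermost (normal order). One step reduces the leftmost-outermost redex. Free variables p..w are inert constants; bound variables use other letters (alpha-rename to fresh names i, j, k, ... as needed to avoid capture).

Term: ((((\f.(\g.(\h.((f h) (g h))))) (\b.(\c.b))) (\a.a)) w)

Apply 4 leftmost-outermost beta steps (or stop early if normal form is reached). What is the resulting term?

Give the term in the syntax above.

Answer: ((\c.w) ((\a.a) w))

Derivation:
Step 0: ((((\f.(\g.(\h.((f h) (g h))))) (\b.(\c.b))) (\a.a)) w)
Step 1: (((\g.(\h.(((\b.(\c.b)) h) (g h)))) (\a.a)) w)
Step 2: ((\h.(((\b.(\c.b)) h) ((\a.a) h))) w)
Step 3: (((\b.(\c.b)) w) ((\a.a) w))
Step 4: ((\c.w) ((\a.a) w))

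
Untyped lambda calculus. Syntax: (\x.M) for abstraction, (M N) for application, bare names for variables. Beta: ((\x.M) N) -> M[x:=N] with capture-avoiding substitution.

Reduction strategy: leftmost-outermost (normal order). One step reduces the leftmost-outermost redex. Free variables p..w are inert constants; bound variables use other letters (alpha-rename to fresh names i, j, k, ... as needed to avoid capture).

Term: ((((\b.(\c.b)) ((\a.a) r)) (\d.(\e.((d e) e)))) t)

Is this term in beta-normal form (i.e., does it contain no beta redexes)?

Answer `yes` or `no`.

Term: ((((\b.(\c.b)) ((\a.a) r)) (\d.(\e.((d e) e)))) t)
Found 2 beta redex(es).

Answer: no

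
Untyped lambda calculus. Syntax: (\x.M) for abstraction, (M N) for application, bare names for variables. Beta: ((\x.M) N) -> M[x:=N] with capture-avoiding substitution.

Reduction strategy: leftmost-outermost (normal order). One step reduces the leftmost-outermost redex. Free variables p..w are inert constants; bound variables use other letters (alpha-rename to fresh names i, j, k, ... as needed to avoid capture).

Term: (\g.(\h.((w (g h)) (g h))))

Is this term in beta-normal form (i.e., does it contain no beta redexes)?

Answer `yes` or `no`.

Answer: yes

Derivation:
Term: (\g.(\h.((w (g h)) (g h))))
No beta redexes found.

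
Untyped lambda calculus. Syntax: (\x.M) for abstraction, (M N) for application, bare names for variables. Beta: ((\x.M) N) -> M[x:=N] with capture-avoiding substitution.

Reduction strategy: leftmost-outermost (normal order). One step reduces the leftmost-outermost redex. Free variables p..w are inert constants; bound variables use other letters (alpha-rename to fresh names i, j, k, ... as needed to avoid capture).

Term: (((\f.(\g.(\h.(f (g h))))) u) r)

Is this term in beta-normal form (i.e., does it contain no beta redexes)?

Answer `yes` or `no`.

Answer: no

Derivation:
Term: (((\f.(\g.(\h.(f (g h))))) u) r)
Found 1 beta redex(es).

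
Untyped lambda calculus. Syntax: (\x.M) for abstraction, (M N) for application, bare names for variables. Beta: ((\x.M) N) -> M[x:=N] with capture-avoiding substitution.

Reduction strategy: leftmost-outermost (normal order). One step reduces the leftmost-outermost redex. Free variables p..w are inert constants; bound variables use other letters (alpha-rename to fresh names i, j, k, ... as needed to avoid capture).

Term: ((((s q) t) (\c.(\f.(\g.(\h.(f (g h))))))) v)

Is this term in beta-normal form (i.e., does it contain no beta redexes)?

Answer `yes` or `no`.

Answer: yes

Derivation:
Term: ((((s q) t) (\c.(\f.(\g.(\h.(f (g h))))))) v)
No beta redexes found.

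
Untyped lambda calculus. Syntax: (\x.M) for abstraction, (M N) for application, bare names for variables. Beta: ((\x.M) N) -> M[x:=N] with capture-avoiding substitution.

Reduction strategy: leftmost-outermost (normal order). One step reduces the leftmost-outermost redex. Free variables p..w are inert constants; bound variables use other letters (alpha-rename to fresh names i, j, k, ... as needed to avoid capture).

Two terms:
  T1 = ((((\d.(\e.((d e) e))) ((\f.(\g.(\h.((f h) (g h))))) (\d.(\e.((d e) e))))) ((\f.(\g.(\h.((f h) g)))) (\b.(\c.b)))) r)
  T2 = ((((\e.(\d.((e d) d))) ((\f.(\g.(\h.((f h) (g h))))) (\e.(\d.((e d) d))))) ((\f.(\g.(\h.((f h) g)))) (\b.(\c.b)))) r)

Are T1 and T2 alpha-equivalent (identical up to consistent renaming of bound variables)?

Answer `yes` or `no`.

Answer: yes

Derivation:
Term 1: ((((\d.(\e.((d e) e))) ((\f.(\g.(\h.((f h) (g h))))) (\d.(\e.((d e) e))))) ((\f.(\g.(\h.((f h) g)))) (\b.(\c.b)))) r)
Term 2: ((((\e.(\d.((e d) d))) ((\f.(\g.(\h.((f h) (g h))))) (\e.(\d.((e d) d))))) ((\f.(\g.(\h.((f h) g)))) (\b.(\c.b)))) r)
Alpha-equivalence: compare structure up to binder renaming.
Result: True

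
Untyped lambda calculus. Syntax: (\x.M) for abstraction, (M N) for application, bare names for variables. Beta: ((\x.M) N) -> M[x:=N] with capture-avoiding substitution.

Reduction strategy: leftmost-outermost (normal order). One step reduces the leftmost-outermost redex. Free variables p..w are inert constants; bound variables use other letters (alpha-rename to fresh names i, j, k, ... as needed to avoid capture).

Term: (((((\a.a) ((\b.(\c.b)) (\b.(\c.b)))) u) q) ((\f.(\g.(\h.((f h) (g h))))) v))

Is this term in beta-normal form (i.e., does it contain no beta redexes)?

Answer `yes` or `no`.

Answer: no

Derivation:
Term: (((((\a.a) ((\b.(\c.b)) (\b.(\c.b)))) u) q) ((\f.(\g.(\h.((f h) (g h))))) v))
Found 3 beta redex(es).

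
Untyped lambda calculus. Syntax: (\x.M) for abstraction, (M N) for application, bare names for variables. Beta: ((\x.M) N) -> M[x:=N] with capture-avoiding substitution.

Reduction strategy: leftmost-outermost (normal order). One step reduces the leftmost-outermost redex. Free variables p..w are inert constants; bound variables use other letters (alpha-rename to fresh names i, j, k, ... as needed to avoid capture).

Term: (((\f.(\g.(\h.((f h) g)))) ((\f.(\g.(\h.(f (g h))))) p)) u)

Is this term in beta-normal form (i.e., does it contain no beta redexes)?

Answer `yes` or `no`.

Term: (((\f.(\g.(\h.((f h) g)))) ((\f.(\g.(\h.(f (g h))))) p)) u)
Found 2 beta redex(es).

Answer: no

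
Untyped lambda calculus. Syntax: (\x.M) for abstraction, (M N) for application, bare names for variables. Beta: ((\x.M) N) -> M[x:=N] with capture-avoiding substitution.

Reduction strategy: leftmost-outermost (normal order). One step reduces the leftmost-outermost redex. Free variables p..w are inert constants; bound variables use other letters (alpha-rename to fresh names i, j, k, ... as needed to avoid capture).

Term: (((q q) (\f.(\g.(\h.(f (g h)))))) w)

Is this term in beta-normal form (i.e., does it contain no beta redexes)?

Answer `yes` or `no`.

Answer: yes

Derivation:
Term: (((q q) (\f.(\g.(\h.(f (g h)))))) w)
No beta redexes found.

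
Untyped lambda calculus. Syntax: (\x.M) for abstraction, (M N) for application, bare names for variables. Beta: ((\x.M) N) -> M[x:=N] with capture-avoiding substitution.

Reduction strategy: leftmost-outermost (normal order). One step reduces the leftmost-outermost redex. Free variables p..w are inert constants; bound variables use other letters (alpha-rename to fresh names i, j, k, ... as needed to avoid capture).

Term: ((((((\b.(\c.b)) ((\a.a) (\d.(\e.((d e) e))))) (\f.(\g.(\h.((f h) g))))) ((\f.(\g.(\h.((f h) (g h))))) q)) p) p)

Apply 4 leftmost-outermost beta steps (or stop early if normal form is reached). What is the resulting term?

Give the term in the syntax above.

Step 0: ((((((\b.(\c.b)) ((\a.a) (\d.(\e.((d e) e))))) (\f.(\g.(\h.((f h) g))))) ((\f.(\g.(\h.((f h) (g h))))) q)) p) p)
Step 1: (((((\c.((\a.a) (\d.(\e.((d e) e))))) (\f.(\g.(\h.((f h) g))))) ((\f.(\g.(\h.((f h) (g h))))) q)) p) p)
Step 2: (((((\a.a) (\d.(\e.((d e) e)))) ((\f.(\g.(\h.((f h) (g h))))) q)) p) p)
Step 3: ((((\d.(\e.((d e) e))) ((\f.(\g.(\h.((f h) (g h))))) q)) p) p)
Step 4: (((\e.((((\f.(\g.(\h.((f h) (g h))))) q) e) e)) p) p)

Answer: (((\e.((((\f.(\g.(\h.((f h) (g h))))) q) e) e)) p) p)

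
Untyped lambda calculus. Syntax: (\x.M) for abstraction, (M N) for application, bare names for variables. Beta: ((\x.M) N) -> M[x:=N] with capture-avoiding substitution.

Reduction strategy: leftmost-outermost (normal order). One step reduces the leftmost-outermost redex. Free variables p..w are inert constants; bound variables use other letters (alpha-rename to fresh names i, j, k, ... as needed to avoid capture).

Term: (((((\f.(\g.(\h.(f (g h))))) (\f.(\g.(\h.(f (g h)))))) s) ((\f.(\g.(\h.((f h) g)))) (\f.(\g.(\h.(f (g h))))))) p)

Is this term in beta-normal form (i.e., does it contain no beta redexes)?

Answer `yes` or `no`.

Term: (((((\f.(\g.(\h.(f (g h))))) (\f.(\g.(\h.(f (g h)))))) s) ((\f.(\g.(\h.((f h) g)))) (\f.(\g.(\h.(f (g h))))))) p)
Found 2 beta redex(es).

Answer: no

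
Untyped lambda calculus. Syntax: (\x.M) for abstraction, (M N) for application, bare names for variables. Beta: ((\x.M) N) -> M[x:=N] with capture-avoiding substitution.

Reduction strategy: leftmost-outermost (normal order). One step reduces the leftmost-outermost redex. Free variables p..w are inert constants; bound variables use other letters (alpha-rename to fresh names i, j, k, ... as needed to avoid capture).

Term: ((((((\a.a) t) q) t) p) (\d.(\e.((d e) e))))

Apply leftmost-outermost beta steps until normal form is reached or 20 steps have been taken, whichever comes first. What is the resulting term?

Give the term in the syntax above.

Answer: ((((t q) t) p) (\d.(\e.((d e) e))))

Derivation:
Step 0: ((((((\a.a) t) q) t) p) (\d.(\e.((d e) e))))
Step 1: ((((t q) t) p) (\d.(\e.((d e) e))))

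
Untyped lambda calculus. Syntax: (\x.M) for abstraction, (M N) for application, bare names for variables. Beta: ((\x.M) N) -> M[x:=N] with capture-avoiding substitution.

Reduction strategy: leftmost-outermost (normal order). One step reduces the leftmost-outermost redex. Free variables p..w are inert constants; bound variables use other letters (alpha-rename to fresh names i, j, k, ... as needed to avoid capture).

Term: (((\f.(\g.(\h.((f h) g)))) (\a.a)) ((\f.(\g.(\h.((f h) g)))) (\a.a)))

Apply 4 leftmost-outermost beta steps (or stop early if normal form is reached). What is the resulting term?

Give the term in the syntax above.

Step 0: (((\f.(\g.(\h.((f h) g)))) (\a.a)) ((\f.(\g.(\h.((f h) g)))) (\a.a)))
Step 1: ((\g.(\h.(((\a.a) h) g))) ((\f.(\g.(\h.((f h) g)))) (\a.a)))
Step 2: (\h.(((\a.a) h) ((\f.(\g.(\h.((f h) g)))) (\a.a))))
Step 3: (\h.(h ((\f.(\g.(\h.((f h) g)))) (\a.a))))
Step 4: (\h.(h (\g.(\h.(((\a.a) h) g)))))

Answer: (\h.(h (\g.(\h.(((\a.a) h) g)))))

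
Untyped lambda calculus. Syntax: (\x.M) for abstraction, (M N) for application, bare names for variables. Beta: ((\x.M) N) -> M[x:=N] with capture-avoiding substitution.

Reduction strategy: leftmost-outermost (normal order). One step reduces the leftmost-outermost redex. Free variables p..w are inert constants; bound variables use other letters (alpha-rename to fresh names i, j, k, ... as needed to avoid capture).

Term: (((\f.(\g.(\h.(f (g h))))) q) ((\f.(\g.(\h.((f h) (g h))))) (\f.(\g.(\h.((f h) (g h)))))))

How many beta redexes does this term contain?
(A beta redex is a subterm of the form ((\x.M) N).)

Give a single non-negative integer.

Answer: 2

Derivation:
Term: (((\f.(\g.(\h.(f (g h))))) q) ((\f.(\g.(\h.((f h) (g h))))) (\f.(\g.(\h.((f h) (g h)))))))
  Redex: ((\f.(\g.(\h.(f (g h))))) q)
  Redex: ((\f.(\g.(\h.((f h) (g h))))) (\f.(\g.(\h.((f h) (g h))))))
Total redexes: 2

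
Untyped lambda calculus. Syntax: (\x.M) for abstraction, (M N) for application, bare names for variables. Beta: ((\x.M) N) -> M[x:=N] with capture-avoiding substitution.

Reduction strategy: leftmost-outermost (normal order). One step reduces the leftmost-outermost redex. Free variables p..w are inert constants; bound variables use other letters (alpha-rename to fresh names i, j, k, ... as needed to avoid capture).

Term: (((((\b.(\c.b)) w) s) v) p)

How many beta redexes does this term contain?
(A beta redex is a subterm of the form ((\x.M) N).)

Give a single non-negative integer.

Answer: 1

Derivation:
Term: (((((\b.(\c.b)) w) s) v) p)
  Redex: ((\b.(\c.b)) w)
Total redexes: 1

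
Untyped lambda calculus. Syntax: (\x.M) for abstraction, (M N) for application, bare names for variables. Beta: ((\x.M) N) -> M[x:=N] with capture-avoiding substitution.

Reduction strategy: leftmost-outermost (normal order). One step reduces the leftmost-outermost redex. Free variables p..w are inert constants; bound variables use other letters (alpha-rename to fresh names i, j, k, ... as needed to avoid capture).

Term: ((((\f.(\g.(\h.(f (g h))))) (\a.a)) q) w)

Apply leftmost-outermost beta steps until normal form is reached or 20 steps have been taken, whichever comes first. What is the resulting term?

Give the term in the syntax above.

Step 0: ((((\f.(\g.(\h.(f (g h))))) (\a.a)) q) w)
Step 1: (((\g.(\h.((\a.a) (g h)))) q) w)
Step 2: ((\h.((\a.a) (q h))) w)
Step 3: ((\a.a) (q w))
Step 4: (q w)

Answer: (q w)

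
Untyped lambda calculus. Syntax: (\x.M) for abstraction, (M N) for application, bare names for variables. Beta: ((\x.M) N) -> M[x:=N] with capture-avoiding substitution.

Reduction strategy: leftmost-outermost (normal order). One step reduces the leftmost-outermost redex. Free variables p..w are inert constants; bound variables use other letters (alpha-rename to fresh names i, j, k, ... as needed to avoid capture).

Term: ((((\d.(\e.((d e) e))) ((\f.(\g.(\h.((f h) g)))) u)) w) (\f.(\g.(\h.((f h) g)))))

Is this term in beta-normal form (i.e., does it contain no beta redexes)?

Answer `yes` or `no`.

Answer: no

Derivation:
Term: ((((\d.(\e.((d e) e))) ((\f.(\g.(\h.((f h) g)))) u)) w) (\f.(\g.(\h.((f h) g)))))
Found 2 beta redex(es).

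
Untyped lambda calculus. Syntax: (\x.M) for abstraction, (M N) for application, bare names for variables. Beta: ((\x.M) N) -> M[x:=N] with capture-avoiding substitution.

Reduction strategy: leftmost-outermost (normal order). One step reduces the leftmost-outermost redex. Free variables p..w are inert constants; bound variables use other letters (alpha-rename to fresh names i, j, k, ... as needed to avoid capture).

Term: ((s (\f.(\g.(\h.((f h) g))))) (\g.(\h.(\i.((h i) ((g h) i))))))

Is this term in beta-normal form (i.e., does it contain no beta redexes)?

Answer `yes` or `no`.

Term: ((s (\f.(\g.(\h.((f h) g))))) (\g.(\h.(\i.((h i) ((g h) i))))))
No beta redexes found.

Answer: yes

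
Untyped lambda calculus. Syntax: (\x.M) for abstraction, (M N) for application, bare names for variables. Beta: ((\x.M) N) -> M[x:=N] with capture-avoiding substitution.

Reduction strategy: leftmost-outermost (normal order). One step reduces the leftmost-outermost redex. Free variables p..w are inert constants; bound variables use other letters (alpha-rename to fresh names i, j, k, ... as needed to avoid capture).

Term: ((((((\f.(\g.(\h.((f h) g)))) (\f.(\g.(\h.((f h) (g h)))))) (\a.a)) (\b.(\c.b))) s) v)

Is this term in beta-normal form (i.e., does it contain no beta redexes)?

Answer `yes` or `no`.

Answer: no

Derivation:
Term: ((((((\f.(\g.(\h.((f h) g)))) (\f.(\g.(\h.((f h) (g h)))))) (\a.a)) (\b.(\c.b))) s) v)
Found 1 beta redex(es).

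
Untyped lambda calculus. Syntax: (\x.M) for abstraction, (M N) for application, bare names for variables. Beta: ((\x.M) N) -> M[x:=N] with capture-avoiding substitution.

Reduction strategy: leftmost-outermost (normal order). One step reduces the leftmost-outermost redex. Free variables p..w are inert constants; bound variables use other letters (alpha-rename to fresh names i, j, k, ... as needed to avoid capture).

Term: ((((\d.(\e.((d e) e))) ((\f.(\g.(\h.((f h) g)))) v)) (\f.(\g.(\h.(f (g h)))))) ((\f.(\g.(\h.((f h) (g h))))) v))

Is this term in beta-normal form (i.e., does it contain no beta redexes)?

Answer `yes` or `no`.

Term: ((((\d.(\e.((d e) e))) ((\f.(\g.(\h.((f h) g)))) v)) (\f.(\g.(\h.(f (g h)))))) ((\f.(\g.(\h.((f h) (g h))))) v))
Found 3 beta redex(es).

Answer: no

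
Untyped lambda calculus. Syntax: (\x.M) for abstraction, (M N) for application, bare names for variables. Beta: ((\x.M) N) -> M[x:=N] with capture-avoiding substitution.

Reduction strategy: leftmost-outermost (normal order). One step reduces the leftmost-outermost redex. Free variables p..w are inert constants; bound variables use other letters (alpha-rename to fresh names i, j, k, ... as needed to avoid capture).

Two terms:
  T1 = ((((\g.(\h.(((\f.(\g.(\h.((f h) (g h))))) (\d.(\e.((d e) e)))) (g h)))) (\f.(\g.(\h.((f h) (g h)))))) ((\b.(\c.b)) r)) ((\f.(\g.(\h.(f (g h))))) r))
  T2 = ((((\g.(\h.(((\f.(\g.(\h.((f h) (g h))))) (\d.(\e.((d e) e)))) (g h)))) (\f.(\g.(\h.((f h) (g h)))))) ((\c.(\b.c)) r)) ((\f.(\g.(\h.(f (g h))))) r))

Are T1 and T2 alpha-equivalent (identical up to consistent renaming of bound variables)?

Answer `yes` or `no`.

Term 1: ((((\g.(\h.(((\f.(\g.(\h.((f h) (g h))))) (\d.(\e.((d e) e)))) (g h)))) (\f.(\g.(\h.((f h) (g h)))))) ((\b.(\c.b)) r)) ((\f.(\g.(\h.(f (g h))))) r))
Term 2: ((((\g.(\h.(((\f.(\g.(\h.((f h) (g h))))) (\d.(\e.((d e) e)))) (g h)))) (\f.(\g.(\h.((f h) (g h)))))) ((\c.(\b.c)) r)) ((\f.(\g.(\h.(f (g h))))) r))
Alpha-equivalence: compare structure up to binder renaming.
Result: True

Answer: yes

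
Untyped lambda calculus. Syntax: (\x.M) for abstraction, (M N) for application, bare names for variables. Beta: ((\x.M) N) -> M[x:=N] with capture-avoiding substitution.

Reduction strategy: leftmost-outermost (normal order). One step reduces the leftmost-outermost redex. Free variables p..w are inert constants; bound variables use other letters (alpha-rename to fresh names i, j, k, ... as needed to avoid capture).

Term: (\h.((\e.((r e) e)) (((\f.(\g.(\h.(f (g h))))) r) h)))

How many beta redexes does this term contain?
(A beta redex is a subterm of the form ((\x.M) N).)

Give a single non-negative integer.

Answer: 2

Derivation:
Term: (\h.((\e.((r e) e)) (((\f.(\g.(\h.(f (g h))))) r) h)))
  Redex: ((\e.((r e) e)) (((\f.(\g.(\h.(f (g h))))) r) h))
  Redex: ((\f.(\g.(\h.(f (g h))))) r)
Total redexes: 2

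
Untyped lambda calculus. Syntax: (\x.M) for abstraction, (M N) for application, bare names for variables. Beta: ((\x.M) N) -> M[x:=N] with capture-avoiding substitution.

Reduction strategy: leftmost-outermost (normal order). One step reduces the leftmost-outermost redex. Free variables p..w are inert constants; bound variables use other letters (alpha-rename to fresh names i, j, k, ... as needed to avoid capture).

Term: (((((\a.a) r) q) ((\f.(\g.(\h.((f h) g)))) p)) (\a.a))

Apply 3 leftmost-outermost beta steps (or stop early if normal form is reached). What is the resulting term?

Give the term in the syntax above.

Step 0: (((((\a.a) r) q) ((\f.(\g.(\h.((f h) g)))) p)) (\a.a))
Step 1: (((r q) ((\f.(\g.(\h.((f h) g)))) p)) (\a.a))
Step 2: (((r q) (\g.(\h.((p h) g)))) (\a.a))
Step 3: (normal form reached)

Answer: (((r q) (\g.(\h.((p h) g)))) (\a.a))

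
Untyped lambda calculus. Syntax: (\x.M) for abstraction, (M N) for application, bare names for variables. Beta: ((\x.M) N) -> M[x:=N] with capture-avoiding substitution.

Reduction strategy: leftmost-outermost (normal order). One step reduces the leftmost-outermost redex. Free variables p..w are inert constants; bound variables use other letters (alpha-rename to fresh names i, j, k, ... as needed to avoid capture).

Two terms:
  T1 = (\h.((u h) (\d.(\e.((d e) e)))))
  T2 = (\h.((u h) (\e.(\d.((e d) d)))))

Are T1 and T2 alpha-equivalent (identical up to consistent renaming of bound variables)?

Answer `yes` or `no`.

Answer: yes

Derivation:
Term 1: (\h.((u h) (\d.(\e.((d e) e)))))
Term 2: (\h.((u h) (\e.(\d.((e d) d)))))
Alpha-equivalence: compare structure up to binder renaming.
Result: True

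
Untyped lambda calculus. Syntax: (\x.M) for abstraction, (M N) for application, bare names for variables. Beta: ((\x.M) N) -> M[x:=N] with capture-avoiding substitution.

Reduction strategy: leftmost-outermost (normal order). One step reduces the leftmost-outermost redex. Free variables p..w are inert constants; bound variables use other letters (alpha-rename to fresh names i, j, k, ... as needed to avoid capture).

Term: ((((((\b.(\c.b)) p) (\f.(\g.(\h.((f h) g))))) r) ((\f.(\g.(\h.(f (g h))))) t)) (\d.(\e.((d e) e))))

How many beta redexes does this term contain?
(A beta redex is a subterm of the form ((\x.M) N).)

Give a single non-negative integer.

Term: ((((((\b.(\c.b)) p) (\f.(\g.(\h.((f h) g))))) r) ((\f.(\g.(\h.(f (g h))))) t)) (\d.(\e.((d e) e))))
  Redex: ((\b.(\c.b)) p)
  Redex: ((\f.(\g.(\h.(f (g h))))) t)
Total redexes: 2

Answer: 2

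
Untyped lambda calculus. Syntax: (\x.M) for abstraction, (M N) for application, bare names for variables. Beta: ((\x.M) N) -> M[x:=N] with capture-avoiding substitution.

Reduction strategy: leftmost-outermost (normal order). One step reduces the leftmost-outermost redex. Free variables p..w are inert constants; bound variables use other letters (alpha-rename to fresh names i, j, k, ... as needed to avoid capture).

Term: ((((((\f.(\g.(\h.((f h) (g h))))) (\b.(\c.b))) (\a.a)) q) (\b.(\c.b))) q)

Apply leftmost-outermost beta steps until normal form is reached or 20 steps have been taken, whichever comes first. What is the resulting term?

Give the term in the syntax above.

Step 0: ((((((\f.(\g.(\h.((f h) (g h))))) (\b.(\c.b))) (\a.a)) q) (\b.(\c.b))) q)
Step 1: (((((\g.(\h.(((\b.(\c.b)) h) (g h)))) (\a.a)) q) (\b.(\c.b))) q)
Step 2: ((((\h.(((\b.(\c.b)) h) ((\a.a) h))) q) (\b.(\c.b))) q)
Step 3: (((((\b.(\c.b)) q) ((\a.a) q)) (\b.(\c.b))) q)
Step 4: ((((\c.q) ((\a.a) q)) (\b.(\c.b))) q)
Step 5: ((q (\b.(\c.b))) q)

Answer: ((q (\b.(\c.b))) q)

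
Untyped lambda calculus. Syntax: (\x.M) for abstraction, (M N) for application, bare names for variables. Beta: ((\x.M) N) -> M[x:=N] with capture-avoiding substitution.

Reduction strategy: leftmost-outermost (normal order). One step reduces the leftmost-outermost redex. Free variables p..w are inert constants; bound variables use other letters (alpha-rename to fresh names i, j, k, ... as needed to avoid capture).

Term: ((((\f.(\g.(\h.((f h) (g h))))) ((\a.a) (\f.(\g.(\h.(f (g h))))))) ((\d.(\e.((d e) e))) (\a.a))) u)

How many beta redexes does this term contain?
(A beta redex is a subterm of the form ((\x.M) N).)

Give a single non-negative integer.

Term: ((((\f.(\g.(\h.((f h) (g h))))) ((\a.a) (\f.(\g.(\h.(f (g h))))))) ((\d.(\e.((d e) e))) (\a.a))) u)
  Redex: ((\f.(\g.(\h.((f h) (g h))))) ((\a.a) (\f.(\g.(\h.(f (g h)))))))
  Redex: ((\a.a) (\f.(\g.(\h.(f (g h))))))
  Redex: ((\d.(\e.((d e) e))) (\a.a))
Total redexes: 3

Answer: 3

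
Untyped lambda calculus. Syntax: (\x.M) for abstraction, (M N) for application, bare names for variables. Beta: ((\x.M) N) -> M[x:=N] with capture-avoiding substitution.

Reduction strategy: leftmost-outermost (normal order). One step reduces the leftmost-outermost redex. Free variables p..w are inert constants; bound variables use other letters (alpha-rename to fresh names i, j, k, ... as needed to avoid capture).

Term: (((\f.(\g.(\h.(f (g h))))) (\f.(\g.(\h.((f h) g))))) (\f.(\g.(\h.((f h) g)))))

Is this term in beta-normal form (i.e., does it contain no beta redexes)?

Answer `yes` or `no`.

Term: (((\f.(\g.(\h.(f (g h))))) (\f.(\g.(\h.((f h) g))))) (\f.(\g.(\h.((f h) g)))))
Found 1 beta redex(es).

Answer: no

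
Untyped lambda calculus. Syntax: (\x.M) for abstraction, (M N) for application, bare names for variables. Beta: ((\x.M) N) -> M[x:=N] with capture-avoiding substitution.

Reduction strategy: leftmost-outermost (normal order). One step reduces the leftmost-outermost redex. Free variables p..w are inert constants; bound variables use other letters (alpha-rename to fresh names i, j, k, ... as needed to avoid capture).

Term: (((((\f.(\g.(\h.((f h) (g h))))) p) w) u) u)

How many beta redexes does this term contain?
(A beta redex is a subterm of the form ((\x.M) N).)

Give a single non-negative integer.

Answer: 1

Derivation:
Term: (((((\f.(\g.(\h.((f h) (g h))))) p) w) u) u)
  Redex: ((\f.(\g.(\h.((f h) (g h))))) p)
Total redexes: 1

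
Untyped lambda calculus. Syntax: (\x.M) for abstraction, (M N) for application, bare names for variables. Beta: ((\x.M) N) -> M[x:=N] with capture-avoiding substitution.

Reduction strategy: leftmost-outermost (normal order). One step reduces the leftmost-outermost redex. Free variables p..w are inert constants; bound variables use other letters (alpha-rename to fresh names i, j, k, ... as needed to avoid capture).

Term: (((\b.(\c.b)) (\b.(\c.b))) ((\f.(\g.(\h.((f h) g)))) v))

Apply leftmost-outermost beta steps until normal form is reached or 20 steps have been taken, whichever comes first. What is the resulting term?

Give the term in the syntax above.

Answer: (\b.(\c.b))

Derivation:
Step 0: (((\b.(\c.b)) (\b.(\c.b))) ((\f.(\g.(\h.((f h) g)))) v))
Step 1: ((\c.(\b.(\c.b))) ((\f.(\g.(\h.((f h) g)))) v))
Step 2: (\b.(\c.b))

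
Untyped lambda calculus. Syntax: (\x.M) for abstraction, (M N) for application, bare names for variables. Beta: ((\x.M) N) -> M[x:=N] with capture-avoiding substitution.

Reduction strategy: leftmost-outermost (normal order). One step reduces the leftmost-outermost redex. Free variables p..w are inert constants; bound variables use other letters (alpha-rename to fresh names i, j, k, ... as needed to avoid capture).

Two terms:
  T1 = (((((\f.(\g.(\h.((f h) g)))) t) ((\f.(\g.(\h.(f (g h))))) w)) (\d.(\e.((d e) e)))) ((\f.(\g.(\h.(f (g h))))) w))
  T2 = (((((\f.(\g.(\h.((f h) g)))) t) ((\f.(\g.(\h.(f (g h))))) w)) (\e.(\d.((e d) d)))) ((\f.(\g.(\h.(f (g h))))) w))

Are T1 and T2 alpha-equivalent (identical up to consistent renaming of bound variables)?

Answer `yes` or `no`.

Answer: yes

Derivation:
Term 1: (((((\f.(\g.(\h.((f h) g)))) t) ((\f.(\g.(\h.(f (g h))))) w)) (\d.(\e.((d e) e)))) ((\f.(\g.(\h.(f (g h))))) w))
Term 2: (((((\f.(\g.(\h.((f h) g)))) t) ((\f.(\g.(\h.(f (g h))))) w)) (\e.(\d.((e d) d)))) ((\f.(\g.(\h.(f (g h))))) w))
Alpha-equivalence: compare structure up to binder renaming.
Result: True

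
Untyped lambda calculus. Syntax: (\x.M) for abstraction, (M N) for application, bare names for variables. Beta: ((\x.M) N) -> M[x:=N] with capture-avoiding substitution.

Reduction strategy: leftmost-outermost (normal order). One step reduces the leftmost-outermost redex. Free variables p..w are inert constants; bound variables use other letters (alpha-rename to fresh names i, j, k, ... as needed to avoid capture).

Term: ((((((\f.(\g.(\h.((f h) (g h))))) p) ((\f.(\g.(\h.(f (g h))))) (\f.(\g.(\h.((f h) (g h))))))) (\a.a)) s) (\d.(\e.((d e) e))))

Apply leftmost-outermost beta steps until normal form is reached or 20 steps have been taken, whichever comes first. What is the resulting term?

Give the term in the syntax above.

Step 0: ((((((\f.(\g.(\h.((f h) (g h))))) p) ((\f.(\g.(\h.(f (g h))))) (\f.(\g.(\h.((f h) (g h))))))) (\a.a)) s) (\d.(\e.((d e) e))))
Step 1: (((((\g.(\h.((p h) (g h)))) ((\f.(\g.(\h.(f (g h))))) (\f.(\g.(\h.((f h) (g h))))))) (\a.a)) s) (\d.(\e.((d e) e))))
Step 2: ((((\h.((p h) (((\f.(\g.(\h.(f (g h))))) (\f.(\g.(\h.((f h) (g h)))))) h))) (\a.a)) s) (\d.(\e.((d e) e))))
Step 3: ((((p (\a.a)) (((\f.(\g.(\h.(f (g h))))) (\f.(\g.(\h.((f h) (g h)))))) (\a.a))) s) (\d.(\e.((d e) e))))
Step 4: ((((p (\a.a)) ((\g.(\h.((\f.(\g.(\h.((f h) (g h))))) (g h)))) (\a.a))) s) (\d.(\e.((d e) e))))
Step 5: ((((p (\a.a)) (\h.((\f.(\g.(\h.((f h) (g h))))) ((\a.a) h)))) s) (\d.(\e.((d e) e))))
Step 6: ((((p (\a.a)) (\h.(\g.(\i.((((\a.a) h) i) (g i)))))) s) (\d.(\e.((d e) e))))
Step 7: ((((p (\a.a)) (\h.(\g.(\i.((h i) (g i)))))) s) (\d.(\e.((d e) e))))

Answer: ((((p (\a.a)) (\h.(\g.(\i.((h i) (g i)))))) s) (\d.(\e.((d e) e))))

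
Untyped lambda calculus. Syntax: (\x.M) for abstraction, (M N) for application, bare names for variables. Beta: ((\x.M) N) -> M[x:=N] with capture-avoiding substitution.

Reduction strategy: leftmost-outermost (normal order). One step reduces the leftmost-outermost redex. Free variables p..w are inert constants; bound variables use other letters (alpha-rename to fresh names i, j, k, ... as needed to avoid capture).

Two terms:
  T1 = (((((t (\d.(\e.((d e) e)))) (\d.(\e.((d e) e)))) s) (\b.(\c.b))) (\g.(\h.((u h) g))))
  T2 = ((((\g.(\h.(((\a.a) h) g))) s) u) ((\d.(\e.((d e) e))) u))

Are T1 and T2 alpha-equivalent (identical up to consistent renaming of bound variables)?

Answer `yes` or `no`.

Term 1: (((((t (\d.(\e.((d e) e)))) (\d.(\e.((d e) e)))) s) (\b.(\c.b))) (\g.(\h.((u h) g))))
Term 2: ((((\g.(\h.(((\a.a) h) g))) s) u) ((\d.(\e.((d e) e))) u))
Alpha-equivalence: compare structure up to binder renaming.
Result: False

Answer: no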